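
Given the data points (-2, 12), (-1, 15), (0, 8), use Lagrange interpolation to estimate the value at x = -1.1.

Lagrange interpolation formula:
P(x) = Σ yᵢ × Lᵢ(x)
where Lᵢ(x) = Π_{j≠i} (x - xⱼ)/(xᵢ - xⱼ)

L_0(-1.1) = (-1.1 - (-1))/(-2 - (-1)) × (-1.1 - 0)/(-2 - 0) = 0.055000
L_1(-1.1) = (-1.1 - (-2))/(-1 - (-2)) × (-1.1 - 0)/(-1 - 0) = 0.990000
L_2(-1.1) = (-1.1 - (-2))/(0 - (-2)) × (-1.1 - (-1))/(0 - (-1)) = -0.045000

P(-1.1) = 12×L_0(-1.1) + 15×L_1(-1.1) + 8×L_2(-1.1)
P(-1.1) = 15.150000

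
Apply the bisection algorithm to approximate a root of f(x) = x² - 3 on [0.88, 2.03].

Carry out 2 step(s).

f(x) = x² - 3
Initial interval: [0.88, 2.03]

Iteration 1:
  c_1 = (0.880000 + 2.030000)/2 = 1.455000
  f(c_1) = f(1.455000) = -0.882975
  f(a) × f(c) ≥ 0, new interval: [1.455000, 2.030000]
Iteration 2:
  c_2 = (1.455000 + 2.030000)/2 = 1.742500
  f(c_2) = f(1.742500) = 0.036306
  f(a) × f(c) < 0, new interval: [1.455000, 1.742500]

After 2 iteration(s), the approximation is c_2 = 1.742500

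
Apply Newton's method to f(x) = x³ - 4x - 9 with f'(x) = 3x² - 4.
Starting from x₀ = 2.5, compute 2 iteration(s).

f(x) = x³ - 4x - 9
f'(x) = 3x² - 4
x₀ = 2.5

Newton-Raphson formula: x_{n+1} = x_n - f(x_n)/f'(x_n)

Iteration 1:
  f(2.500000) = -3.375000
  f'(2.500000) = 14.750000
  x_1 = 2.500000 - (-3.375000)/14.750000 = 2.728814
Iteration 2:
  f(2.728814) = 0.404647
  f'(2.728814) = 18.339270
  x_2 = 2.728814 - 0.404647/18.339270 = 2.706749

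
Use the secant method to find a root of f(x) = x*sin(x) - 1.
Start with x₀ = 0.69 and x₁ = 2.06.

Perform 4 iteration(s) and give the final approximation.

f(x) = x*sin(x) - 1
x₀ = 0.69, x₁ = 2.06

Secant formula: x_{n+1} = x_n - f(x_n)(x_n - x_{n-1})/(f(x_n) - f(x_{n-1}))

Iteration 1:
  f(0.690000) = -0.560789
  f(2.060000) = 0.818377
  x_2 = 2.060000 - 0.818377×(2.060000 - 0.690000)/(0.818377 - (-0.560789))
       = 1.247062
Iteration 2:
  f(2.060000) = 0.818377
  f(1.247062) = 0.182282
  x_3 = 1.247062 - 0.182282×(1.247062 - 2.060000)/(0.182282 - 0.818377)
       = 1.014103
Iteration 3:
  f(1.247062) = 0.182282
  f(1.014103) = -0.139020
  x_4 = 1.014103 - (-0.139020)×(1.014103 - 1.247062)/(-0.139020 - 0.182282)
       = 1.114899
Iteration 4:
  f(1.014103) = -0.139020
  f(1.114899) = 0.001030
  x_5 = 1.114899 - 0.001030×(1.114899 - 1.014103)/(0.001030 - (-0.139020))
       = 1.114157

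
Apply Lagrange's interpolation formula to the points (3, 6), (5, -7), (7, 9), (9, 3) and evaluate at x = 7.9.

Lagrange interpolation formula:
P(x) = Σ yᵢ × Lᵢ(x)
where Lᵢ(x) = Π_{j≠i} (x - xⱼ)/(xᵢ - xⱼ)

L_0(7.9) = (7.9 - 5)/(3 - 5) × (7.9 - 7)/(3 - 7) × (7.9 - 9)/(3 - 9) = 0.059813
L_1(7.9) = (7.9 - 3)/(5 - 3) × (7.9 - 7)/(5 - 7) × (7.9 - 9)/(5 - 9) = -0.303188
L_2(7.9) = (7.9 - 3)/(7 - 3) × (7.9 - 5)/(7 - 5) × (7.9 - 9)/(7 - 9) = 0.976937
L_3(7.9) = (7.9 - 3)/(9 - 3) × (7.9 - 5)/(9 - 5) × (7.9 - 7)/(9 - 7) = 0.266438

P(7.9) = 6×L_0(7.9) + (-7)×L_1(7.9) + 9×L_2(7.9) + 3×L_3(7.9)
P(7.9) = 12.072938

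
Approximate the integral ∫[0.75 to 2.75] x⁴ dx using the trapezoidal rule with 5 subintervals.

f(x) = x⁴
a = 0.75, b = 2.75, n = 5
h = (b - a)/n = 0.400000

Trapezoidal rule: (h/2)[f(x₀) + 2f(x₁) + 2f(x₂) + ... + f(xₙ)]

x_0 = 0.7500, f(x_0) = 0.316406, coefficient = 1
x_1 = 1.1500, f(x_1) = 1.749006, coefficient = 2
x_2 = 1.5500, f(x_2) = 5.772006, coefficient = 2
x_3 = 1.9500, f(x_3) = 14.459006, coefficient = 2
x_4 = 2.3500, f(x_4) = 30.498006, coefficient = 2
x_5 = 2.7500, f(x_5) = 57.191406, coefficient = 1

I ≈ (0.400000/2) × 162.463863 = 32.492773
Exact value: 31.407813
Error: 1.084960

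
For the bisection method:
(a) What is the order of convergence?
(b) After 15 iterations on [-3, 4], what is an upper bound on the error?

(a) Bisection has linear (order 1) convergence; the error is halved each step.

(b) Error bound = (b-a)/2^n = (4 - (-3))/2^{15}
    = 7/2^{15}

(a) 1 (linear); (b) error ≤ 2.14e-04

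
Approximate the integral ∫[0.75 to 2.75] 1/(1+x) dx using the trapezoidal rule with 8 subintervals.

f(x) = 1/(1+x)
a = 0.75, b = 2.75, n = 8
h = (b - a)/n = 0.250000

Trapezoidal rule: (h/2)[f(x₀) + 2f(x₁) + 2f(x₂) + ... + f(xₙ)]

x_0 = 0.7500, f(x_0) = 0.571429, coefficient = 1
x_1 = 1.0000, f(x_1) = 0.500000, coefficient = 2
x_2 = 1.2500, f(x_2) = 0.444444, coefficient = 2
x_3 = 1.5000, f(x_3) = 0.400000, coefficient = 2
x_4 = 1.7500, f(x_4) = 0.363636, coefficient = 2
x_5 = 2.0000, f(x_5) = 0.333333, coefficient = 2
x_6 = 2.2500, f(x_6) = 0.307692, coefficient = 2
x_7 = 2.5000, f(x_7) = 0.285714, coefficient = 2
x_8 = 2.7500, f(x_8) = 0.266667, coefficient = 1

I ≈ (0.250000/2) × 6.107737 = 0.763467
Exact value: 0.762140
Error: 0.001327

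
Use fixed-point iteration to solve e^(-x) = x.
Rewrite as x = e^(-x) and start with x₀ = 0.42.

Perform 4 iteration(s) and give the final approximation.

Equation: e^(-x) = x
Fixed-point form: x = e^(-x)
x₀ = 0.42

x_1 = g(0.420000) = 0.657047
x_2 = g(0.657047) = 0.518380
x_3 = g(0.518380) = 0.595484
x_4 = g(0.595484) = 0.551295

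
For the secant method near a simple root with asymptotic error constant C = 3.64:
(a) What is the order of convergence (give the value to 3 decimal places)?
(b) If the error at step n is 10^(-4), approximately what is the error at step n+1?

(a) Secant method has superlinear convergence with order φ = (1+√5)/2 ≈ 1.618.
    This means |e_{n+1}| ≈ C|e_n|^1.618.

(b) With |e_n| = 10^(-4) and C = 3.64:
    |e_{n+1}| ≈ 3.64 × (10^(-4))^1.618 = 3.64 × 10^(-6.47)

(a) ≈ 1.618 (golden ratio); (b) |e_{n+1}| ≈ 1.227e-06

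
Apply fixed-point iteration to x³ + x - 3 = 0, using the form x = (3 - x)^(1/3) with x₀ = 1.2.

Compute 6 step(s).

Equation: x³ + x - 3 = 0
Fixed-point form: x = (3 - x)^(1/3)
x₀ = 1.2

x_1 = g(1.200000) = 1.216440
x_2 = g(1.216440) = 1.212726
x_3 = g(1.212726) = 1.213567
x_4 = g(1.213567) = 1.213377
x_5 = g(1.213377) = 1.213420
x_6 = g(1.213420) = 1.213410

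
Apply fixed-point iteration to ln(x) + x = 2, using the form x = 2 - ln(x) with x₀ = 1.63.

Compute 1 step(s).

Equation: ln(x) + x = 2
Fixed-point form: x = 2 - ln(x)
x₀ = 1.63

x_1 = g(1.630000) = 1.511420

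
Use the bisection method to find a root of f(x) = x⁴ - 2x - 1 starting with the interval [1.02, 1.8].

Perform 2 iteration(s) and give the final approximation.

f(x) = x⁴ - 2x - 1
Initial interval: [1.02, 1.8]

Iteration 1:
  c_1 = (1.020000 + 1.800000)/2 = 1.410000
  f(c_1) = f(1.410000) = 0.132542
  f(a) × f(c) < 0, new interval: [1.020000, 1.410000]
Iteration 2:
  c_2 = (1.020000 + 1.410000)/2 = 1.215000
  f(c_2) = f(1.215000) = -1.250760
  f(a) × f(c) ≥ 0, new interval: [1.215000, 1.410000]

After 2 iteration(s), the approximation is c_2 = 1.215000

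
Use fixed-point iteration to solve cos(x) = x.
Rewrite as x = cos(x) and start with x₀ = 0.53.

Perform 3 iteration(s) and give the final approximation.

Equation: cos(x) = x
Fixed-point form: x = cos(x)
x₀ = 0.53

x_1 = g(0.530000) = 0.862807
x_2 = g(0.862807) = 0.650308
x_3 = g(0.650308) = 0.795898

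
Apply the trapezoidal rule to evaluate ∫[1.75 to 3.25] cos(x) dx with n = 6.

f(x) = cos(x)
a = 1.75, b = 3.25, n = 6
h = (b - a)/n = 0.250000

Trapezoidal rule: (h/2)[f(x₀) + 2f(x₁) + 2f(x₂) + ... + f(xₙ)]

x_0 = 1.7500, f(x_0) = -0.178246, coefficient = 1
x_1 = 2.0000, f(x_1) = -0.416147, coefficient = 2
x_2 = 2.2500, f(x_2) = -0.628174, coefficient = 2
x_3 = 2.5000, f(x_3) = -0.801144, coefficient = 2
x_4 = 2.7500, f(x_4) = -0.924302, coefficient = 2
x_5 = 3.0000, f(x_5) = -0.989992, coefficient = 2
x_6 = 3.2500, f(x_6) = -0.994130, coefficient = 1

I ≈ (0.250000/2) × -8.691894 = -1.086487
Exact value: -1.092181
Error: 0.005694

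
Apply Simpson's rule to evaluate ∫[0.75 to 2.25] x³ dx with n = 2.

f(x) = x³
a = 0.75, b = 2.25, n = 2
h = (b - a)/n = 0.750000

Simpson's rule: (h/3)[f(x₀) + 4f(x₁) + 2f(x₂) + ... + f(xₙ)]

x_0 = 0.7500, f(x_0) = 0.421875, coefficient = 1
x_1 = 1.5000, f(x_1) = 3.375000, coefficient = 4
x_2 = 2.2500, f(x_2) = 11.390625, coefficient = 1

I ≈ (0.750000/3) × 25.312500 = 6.328125
Exact value: 6.328125
Error: 0.000000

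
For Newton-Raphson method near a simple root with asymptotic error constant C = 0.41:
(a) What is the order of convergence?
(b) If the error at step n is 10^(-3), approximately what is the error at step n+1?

(a) Newton-Raphson has quadratic (order 2) convergence near simple roots.
    This means |e_{n+1}| ≈ C|e_n|².

(b) With |e_n| = 10^(-3) and C = 0.41:
    |e_{n+1}| ≈ 0.41 × (10^(-3))² = 0.41 × 10^(-6)

(a) 2 (quadratic); (b) |e_{n+1}| ≈ 4.100e-07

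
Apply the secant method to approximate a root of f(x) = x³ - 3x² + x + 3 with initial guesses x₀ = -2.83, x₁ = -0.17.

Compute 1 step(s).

f(x) = x³ - 3x² + x + 3
x₀ = -2.83, x₁ = -0.17

Secant formula: x_{n+1} = x_n - f(x_n)(x_n - x_{n-1})/(f(x_n) - f(x_{n-1}))

Iteration 1:
  f(-2.830000) = -46.521887
  f(-0.170000) = 2.738387
  x_2 = -0.170000 - 2.738387×(-0.170000 - (-2.830000))/(2.738387 - (-46.521887))
       = -0.317870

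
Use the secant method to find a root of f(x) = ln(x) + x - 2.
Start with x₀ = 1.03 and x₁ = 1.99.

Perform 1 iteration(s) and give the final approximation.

f(x) = ln(x) + x - 2
x₀ = 1.03, x₁ = 1.99

Secant formula: x_{n+1} = x_n - f(x_n)(x_n - x_{n-1})/(f(x_n) - f(x_{n-1}))

Iteration 1:
  f(1.030000) = -0.940441
  f(1.990000) = 0.678135
  x_2 = 1.990000 - 0.678135×(1.990000 - 1.030000)/(0.678135 - (-0.940441))
       = 1.587789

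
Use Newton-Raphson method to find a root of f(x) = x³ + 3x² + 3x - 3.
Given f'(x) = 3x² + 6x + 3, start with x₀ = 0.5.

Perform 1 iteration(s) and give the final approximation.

f(x) = x³ + 3x² + 3x - 3
f'(x) = 3x² + 6x + 3
x₀ = 0.5

Newton-Raphson formula: x_{n+1} = x_n - f(x_n)/f'(x_n)

Iteration 1:
  f(0.500000) = -0.625000
  f'(0.500000) = 6.750000
  x_1 = 0.500000 - (-0.625000)/6.750000 = 0.592593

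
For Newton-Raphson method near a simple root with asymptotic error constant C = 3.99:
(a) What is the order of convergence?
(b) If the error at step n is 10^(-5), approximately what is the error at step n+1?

(a) Newton-Raphson has quadratic (order 2) convergence near simple roots.
    This means |e_{n+1}| ≈ C|e_n|².

(b) With |e_n| = 10^(-5) and C = 3.99:
    |e_{n+1}| ≈ 3.99 × (10^(-5))² = 3.99 × 10^(-10)

(a) 2 (quadratic); (b) |e_{n+1}| ≈ 3.990e-10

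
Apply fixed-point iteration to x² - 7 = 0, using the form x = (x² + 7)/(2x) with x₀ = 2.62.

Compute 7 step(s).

Equation: x² - 7 = 0
Fixed-point form: x = (x² + 7)/(2x)
x₀ = 2.62

x_1 = g(2.620000) = 2.645878
x_2 = g(2.645878) = 2.645751
x_3 = g(2.645751) = 2.645751
x_4 = g(2.645751) = 2.645751
x_5 = g(2.645751) = 2.645751
x_6 = g(2.645751) = 2.645751
x_7 = g(2.645751) = 2.645751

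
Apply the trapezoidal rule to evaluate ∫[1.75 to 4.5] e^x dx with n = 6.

f(x) = e^x
a = 1.75, b = 4.5, n = 6
h = (b - a)/n = 0.458333

Trapezoidal rule: (h/2)[f(x₀) + 2f(x₁) + 2f(x₂) + ... + f(xₙ)]

x_0 = 1.7500, f(x_0) = 5.754603, coefficient = 1
x_1 = 2.2083, f(x_1) = 9.100536, coefficient = 2
x_2 = 2.6667, f(x_2) = 14.391916, coefficient = 2
x_3 = 3.1250, f(x_3) = 22.759895, coefficient = 2
x_4 = 3.5833, f(x_4) = 35.993319, coefficient = 2
x_5 = 4.0417, f(x_5) = 56.921132, coefficient = 2
x_6 = 4.5000, f(x_6) = 90.017131, coefficient = 1

I ≈ (0.458333/2) × 374.105331 = 85.732472
Exact value: 84.262529
Error: 1.469943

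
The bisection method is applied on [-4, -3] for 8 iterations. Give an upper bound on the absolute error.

Bisection error bound: |error| ≤ (b-a)/2^n
|error| ≤ (-3 - (-4))/2^8 = 1/2^8
|error| ≤ 0.0039062500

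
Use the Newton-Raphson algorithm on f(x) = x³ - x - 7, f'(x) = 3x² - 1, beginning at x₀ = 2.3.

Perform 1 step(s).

f(x) = x³ - x - 7
f'(x) = 3x² - 1
x₀ = 2.3

Newton-Raphson formula: x_{n+1} = x_n - f(x_n)/f'(x_n)

Iteration 1:
  f(2.300000) = 2.867000
  f'(2.300000) = 14.870000
  x_1 = 2.300000 - 2.867000/14.870000 = 2.107196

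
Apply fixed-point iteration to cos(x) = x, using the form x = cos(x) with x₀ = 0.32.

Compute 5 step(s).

Equation: cos(x) = x
Fixed-point form: x = cos(x)
x₀ = 0.32

x_1 = g(0.320000) = 0.949235
x_2 = g(0.949235) = 0.582305
x_3 = g(0.582305) = 0.835197
x_4 = g(0.835197) = 0.671031
x_5 = g(0.671031) = 0.783181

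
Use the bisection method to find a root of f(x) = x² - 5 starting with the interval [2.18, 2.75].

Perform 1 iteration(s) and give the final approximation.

f(x) = x² - 5
Initial interval: [2.18, 2.75]

Iteration 1:
  c_1 = (2.180000 + 2.750000)/2 = 2.465000
  f(c_1) = f(2.465000) = 1.076225
  f(a) × f(c) < 0, new interval: [2.180000, 2.465000]

After 1 iteration(s), the approximation is c_1 = 2.465000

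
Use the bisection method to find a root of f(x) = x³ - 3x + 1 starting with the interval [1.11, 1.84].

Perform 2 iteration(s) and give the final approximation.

f(x) = x³ - 3x + 1
Initial interval: [1.11, 1.84]

Iteration 1:
  c_1 = (1.110000 + 1.840000)/2 = 1.475000
  f(c_1) = f(1.475000) = -0.215953
  f(a) × f(c) ≥ 0, new interval: [1.475000, 1.840000]
Iteration 2:
  c_2 = (1.475000 + 1.840000)/2 = 1.657500
  f(c_2) = f(1.657500) = 0.581160
  f(a) × f(c) < 0, new interval: [1.475000, 1.657500]

After 2 iteration(s), the approximation is c_2 = 1.657500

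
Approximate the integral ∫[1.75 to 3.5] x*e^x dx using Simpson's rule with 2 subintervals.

f(x) = x*e^x
a = 1.75, b = 3.5, n = 2
h = (b - a)/n = 0.875000

Simpson's rule: (h/3)[f(x₀) + 4f(x₁) + 2f(x₂) + ... + f(xₙ)]

x_0 = 1.7500, f(x_0) = 10.070555, coefficient = 1
x_1 = 2.6250, f(x_1) = 36.237007, coefficient = 4
x_2 = 3.5000, f(x_2) = 115.904082, coefficient = 1

I ≈ (0.875000/3) × 270.922665 = 79.019111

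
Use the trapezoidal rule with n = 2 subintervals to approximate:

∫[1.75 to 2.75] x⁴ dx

f(x) = x⁴
a = 1.75, b = 2.75, n = 2
h = (b - a)/n = 0.500000

Trapezoidal rule: (h/2)[f(x₀) + 2f(x₁) + 2f(x₂) + ... + f(xₙ)]

x_0 = 1.7500, f(x_0) = 9.378906, coefficient = 1
x_1 = 2.2500, f(x_1) = 25.628906, coefficient = 2
x_2 = 2.7500, f(x_2) = 57.191406, coefficient = 1

I ≈ (0.500000/2) × 117.828125 = 29.457031
Exact value: 28.172656
Error: 1.284375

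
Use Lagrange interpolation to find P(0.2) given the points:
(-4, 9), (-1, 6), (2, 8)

Lagrange interpolation formula:
P(x) = Σ yᵢ × Lᵢ(x)
where Lᵢ(x) = Π_{j≠i} (x - xⱼ)/(xᵢ - xⱼ)

L_0(0.2) = (0.2 - (-1))/(-4 - (-1)) × (0.2 - 2)/(-4 - 2) = -0.120000
L_1(0.2) = (0.2 - (-4))/(-1 - (-4)) × (0.2 - 2)/(-1 - 2) = 0.840000
L_2(0.2) = (0.2 - (-4))/(2 - (-4)) × (0.2 - (-1))/(2 - (-1)) = 0.280000

P(0.2) = 9×L_0(0.2) + 6×L_1(0.2) + 8×L_2(0.2)
P(0.2) = 6.200000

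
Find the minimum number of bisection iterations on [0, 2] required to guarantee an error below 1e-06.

We need (b-a)/2^n ≤ 1e-06
(2 - 0)/2^n ≤ 1e-06
2/2^n ≤ 1e-06
2^n ≥ 2000000
n ≥ log₂(2000000) = 20.93
n ≥ 21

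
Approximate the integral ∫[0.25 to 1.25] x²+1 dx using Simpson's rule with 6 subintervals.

f(x) = x²+1
a = 0.25, b = 1.25, n = 6
h = (b - a)/n = 0.166667

Simpson's rule: (h/3)[f(x₀) + 4f(x₁) + 2f(x₂) + ... + f(xₙ)]

x_0 = 0.2500, f(x_0) = 1.062500, coefficient = 1
x_1 = 0.4167, f(x_1) = 1.173611, coefficient = 4
x_2 = 0.5833, f(x_2) = 1.340278, coefficient = 2
x_3 = 0.7500, f(x_3) = 1.562500, coefficient = 4
x_4 = 0.9167, f(x_4) = 1.840278, coefficient = 2
x_5 = 1.0833, f(x_5) = 2.173611, coefficient = 4
x_6 = 1.2500, f(x_6) = 2.562500, coefficient = 1

I ≈ (0.166667/3) × 29.625000 = 1.645833
Exact value: 1.645833
Error: 0.000000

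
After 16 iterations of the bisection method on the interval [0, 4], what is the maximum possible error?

Bisection error bound: |error| ≤ (b-a)/2^n
|error| ≤ (4 - 0)/2^16 = 4/2^16
|error| ≤ 0.0000610352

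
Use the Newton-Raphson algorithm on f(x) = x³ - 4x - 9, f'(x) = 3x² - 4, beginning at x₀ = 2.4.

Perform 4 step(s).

f(x) = x³ - 4x - 9
f'(x) = 3x² - 4
x₀ = 2.4

Newton-Raphson formula: x_{n+1} = x_n - f(x_n)/f'(x_n)

Iteration 1:
  f(2.400000) = -4.776000
  f'(2.400000) = 13.280000
  x_1 = 2.400000 - (-4.776000)/13.280000 = 2.759639
Iteration 2:
  f(2.759639) = 0.977763
  f'(2.759639) = 18.846815
  x_2 = 2.759639 - 0.977763/18.846815 = 2.707759
Iteration 3:
  f(2.707759) = 0.022143
  f'(2.707759) = 17.995878
  x_3 = 2.707759 - 0.022143/17.995878 = 2.706529
Iteration 4:
  f(2.706529) = 0.000012
  f'(2.706529) = 17.975892
  x_4 = 2.706529 - 0.000012/17.975892 = 2.706528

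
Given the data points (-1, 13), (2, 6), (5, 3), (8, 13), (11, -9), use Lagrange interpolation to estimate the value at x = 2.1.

Lagrange interpolation formula:
P(x) = Σ yᵢ × Lᵢ(x)
where Lᵢ(x) = Π_{j≠i} (x - xⱼ)/(xᵢ - xⱼ)

L_0(2.1) = (2.1 - 2)/(-1 - 2) × (2.1 - 5)/(-1 - 5) × (2.1 - 8)/(-1 - 8) × (2.1 - 11)/(-1 - 11) = -0.007833
L_1(2.1) = (2.1 - (-1))/(2 - (-1)) × (2.1 - 5)/(2 - 5) × (2.1 - 8)/(2 - 8) × (2.1 - 11)/(2 - 11) = 0.971327
L_2(2.1) = (2.1 - (-1))/(5 - (-1)) × (2.1 - 2)/(5 - 2) × (2.1 - 8)/(5 - 8) × (2.1 - 11)/(5 - 11) = 0.050241
L_3(2.1) = (2.1 - (-1))/(8 - (-1)) × (2.1 - 2)/(8 - 2) × (2.1 - 5)/(8 - 5) × (2.1 - 11)/(8 - 11) = -0.016463
L_4(2.1) = (2.1 - (-1))/(11 - (-1)) × (2.1 - 2)/(11 - 2) × (2.1 - 5)/(11 - 5) × (2.1 - 8)/(11 - 8) = 0.002728

P(2.1) = 13×L_0(2.1) + 6×L_1(2.1) + 3×L_2(2.1) + 13×L_3(2.1) + (-9)×L_4(2.1)
P(2.1) = 5.638275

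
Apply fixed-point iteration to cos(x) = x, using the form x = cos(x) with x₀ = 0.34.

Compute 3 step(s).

Equation: cos(x) = x
Fixed-point form: x = cos(x)
x₀ = 0.34

x_1 = g(0.340000) = 0.942755
x_2 = g(0.942755) = 0.587561
x_3 = g(0.587561) = 0.832295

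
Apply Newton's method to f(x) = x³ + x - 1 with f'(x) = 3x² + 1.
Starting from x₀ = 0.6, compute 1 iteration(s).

f(x) = x³ + x - 1
f'(x) = 3x² + 1
x₀ = 0.6

Newton-Raphson formula: x_{n+1} = x_n - f(x_n)/f'(x_n)

Iteration 1:
  f(0.600000) = -0.184000
  f'(0.600000) = 2.080000
  x_1 = 0.600000 - (-0.184000)/2.080000 = 0.688462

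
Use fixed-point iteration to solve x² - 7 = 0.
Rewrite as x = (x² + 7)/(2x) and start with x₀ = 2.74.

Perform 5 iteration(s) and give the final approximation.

Equation: x² - 7 = 0
Fixed-point form: x = (x² + 7)/(2x)
x₀ = 2.74

x_1 = g(2.740000) = 2.647372
x_2 = g(2.647372) = 2.645752
x_3 = g(2.645752) = 2.645751
x_4 = g(2.645751) = 2.645751
x_5 = g(2.645751) = 2.645751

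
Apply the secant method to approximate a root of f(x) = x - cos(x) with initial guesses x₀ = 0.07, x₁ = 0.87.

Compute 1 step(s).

f(x) = x - cos(x)
x₀ = 0.07, x₁ = 0.87

Secant formula: x_{n+1} = x_n - f(x_n)(x_n - x_{n-1})/(f(x_n) - f(x_{n-1}))

Iteration 1:
  f(0.070000) = -0.927551
  f(0.870000) = 0.225173
  x_2 = 0.870000 - 0.225173×(0.870000 - 0.070000)/(0.225173 - (-0.927551))
       = 0.713728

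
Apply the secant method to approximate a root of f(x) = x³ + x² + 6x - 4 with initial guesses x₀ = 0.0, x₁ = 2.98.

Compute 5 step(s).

f(x) = x³ + x² + 6x - 4
x₀ = 0.0, x₁ = 2.98

Secant formula: x_{n+1} = x_n - f(x_n)(x_n - x_{n-1})/(f(x_n) - f(x_{n-1}))

Iteration 1:
  f(0.000000) = -4.000000
  f(2.980000) = 49.223992
  x_2 = 2.980000 - 49.223992×(2.980000 - 0.000000)/(49.223992 - (-4.000000))
       = 0.223959
Iteration 2:
  f(2.980000) = 49.223992
  f(0.223959) = -2.594854
  x_3 = 0.223959 - (-2.594854)×(0.223959 - 2.980000)/(-2.594854 - 49.223992)
       = 0.361969
Iteration 3:
  f(0.223959) = -2.594854
  f(0.361969) = -1.649737
  x_4 = 0.361969 - (-1.649737)×(0.361969 - 0.223959)/(-1.649737 - (-2.594854))
       = 0.602871
Iteration 4:
  f(0.361969) = -1.649737
  f(0.602871) = 0.199795
  x_5 = 0.602871 - 0.199795×(0.602871 - 0.361969)/(0.199795 - (-1.649737))
       = 0.576848
Iteration 5:
  f(0.602871) = 0.199795
  f(0.576848) = -0.014213
  x_6 = 0.576848 - (-0.014213)×(0.576848 - 0.602871)/(-0.014213 - 0.199795)
       = 0.578576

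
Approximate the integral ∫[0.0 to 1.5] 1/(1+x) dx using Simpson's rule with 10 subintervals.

f(x) = 1/(1+x)
a = 0.0, b = 1.5, n = 10
h = (b - a)/n = 0.150000

Simpson's rule: (h/3)[f(x₀) + 4f(x₁) + 2f(x₂) + ... + f(xₙ)]

x_0 = 0.0000, f(x_0) = 1.000000, coefficient = 1
x_1 = 0.1500, f(x_1) = 0.869565, coefficient = 4
x_2 = 0.3000, f(x_2) = 0.769231, coefficient = 2
x_3 = 0.4500, f(x_3) = 0.689655, coefficient = 4
x_4 = 0.6000, f(x_4) = 0.625000, coefficient = 2
x_5 = 0.7500, f(x_5) = 0.571429, coefficient = 4
x_6 = 0.9000, f(x_6) = 0.526316, coefficient = 2
x_7 = 1.0500, f(x_7) = 0.487805, coefficient = 4
x_8 = 1.2000, f(x_8) = 0.454545, coefficient = 2
x_9 = 1.3500, f(x_9) = 0.425532, coefficient = 4
x_10 = 1.5000, f(x_10) = 0.400000, coefficient = 1

I ≈ (0.150000/3) × 18.326127 = 0.916306
Exact value: 0.916291
Error: 0.000016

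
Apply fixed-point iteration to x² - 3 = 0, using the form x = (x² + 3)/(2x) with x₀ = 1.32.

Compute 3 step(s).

Equation: x² - 3 = 0
Fixed-point form: x = (x² + 3)/(2x)
x₀ = 1.32

x_1 = g(1.320000) = 1.796364
x_2 = g(1.796364) = 1.733202
x_3 = g(1.733202) = 1.732051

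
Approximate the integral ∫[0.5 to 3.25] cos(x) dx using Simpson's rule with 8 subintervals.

f(x) = cos(x)
a = 0.5, b = 3.25, n = 8
h = (b - a)/n = 0.343750

Simpson's rule: (h/3)[f(x₀) + 4f(x₁) + 2f(x₂) + ... + f(xₙ)]

x_0 = 0.5000, f(x_0) = 0.877583, coefficient = 1
x_1 = 0.8438, f(x_1) = 0.664666, coefficient = 4
x_2 = 1.1875, f(x_2) = 0.373980, coefficient = 2
x_3 = 1.5312, f(x_3) = 0.039536, coefficient = 4
x_4 = 1.8750, f(x_4) = -0.299534, coefficient = 2
x_5 = 2.2188, f(x_5) = -0.603556, coefficient = 4
x_6 = 2.5625, f(x_6) = -0.836960, coefficient = 2
x_7 = 2.9062, f(x_7) = -0.972434, coefficient = 4
x_8 = 3.2500, f(x_8) = -0.994130, coefficient = 1

I ≈ (0.343750/3) × -5.128729 = -0.587667
Exact value: -0.587621
Error: 0.000046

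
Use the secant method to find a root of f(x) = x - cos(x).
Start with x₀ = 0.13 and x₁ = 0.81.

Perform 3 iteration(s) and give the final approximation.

f(x) = x - cos(x)
x₀ = 0.13, x₁ = 0.81

Secant formula: x_{n+1} = x_n - f(x_n)(x_n - x_{n-1})/(f(x_n) - f(x_{n-1}))

Iteration 1:
  f(0.130000) = -0.861562
  f(0.810000) = 0.120502
  x_2 = 0.810000 - 0.120502×(0.810000 - 0.130000)/(0.120502 - (-0.861562))
       = 0.726562
Iteration 2:
  f(0.810000) = 0.120502
  f(0.726562) = -0.020900
  x_3 = 0.726562 - (-0.020900)×(0.726562 - 0.810000)/(-0.020900 - 0.120502)
       = 0.738895
Iteration 3:
  f(0.726562) = -0.020900
  f(0.738895) = -0.000318
  x_4 = 0.738895 - (-0.000318)×(0.738895 - 0.726562)/(-0.000318 - (-0.020900))
       = 0.739086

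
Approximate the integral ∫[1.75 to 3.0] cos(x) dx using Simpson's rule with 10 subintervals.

f(x) = cos(x)
a = 1.75, b = 3.0, n = 10
h = (b - a)/n = 0.125000

Simpson's rule: (h/3)[f(x₀) + 4f(x₁) + 2f(x₂) + ... + f(xₙ)]

x_0 = 1.7500, f(x_0) = -0.178246, coefficient = 1
x_1 = 1.8750, f(x_1) = -0.299534, coefficient = 4
x_2 = 2.0000, f(x_2) = -0.416147, coefficient = 2
x_3 = 2.1250, f(x_3) = -0.526266, coefficient = 4
x_4 = 2.2500, f(x_4) = -0.628174, coefficient = 2
x_5 = 2.3750, f(x_5) = -0.720278, coefficient = 4
x_6 = 2.5000, f(x_6) = -0.801144, coefficient = 2
x_7 = 2.6250, f(x_7) = -0.869507, coefficient = 4
x_8 = 2.7500, f(x_8) = -0.924302, coefficient = 2
x_9 = 2.8750, f(x_9) = -0.964674, coefficient = 4
x_10 = 3.0000, f(x_10) = -0.989992, coefficient = 1

I ≈ (0.125000/3) × -20.228810 = -0.842867
Exact value: -0.842866
Error: 0.000001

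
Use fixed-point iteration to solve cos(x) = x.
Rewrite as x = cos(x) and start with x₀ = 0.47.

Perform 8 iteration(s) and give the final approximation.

Equation: cos(x) = x
Fixed-point form: x = cos(x)
x₀ = 0.47

x_1 = g(0.470000) = 0.891568
x_2 = g(0.891568) = 0.628193
x_3 = g(0.628193) = 0.809091
x_4 = g(0.809091) = 0.690157
x_5 = g(0.690157) = 0.771146
x_6 = g(0.771146) = 0.717112
x_7 = g(0.717112) = 0.753707
x_8 = g(0.753707) = 0.729157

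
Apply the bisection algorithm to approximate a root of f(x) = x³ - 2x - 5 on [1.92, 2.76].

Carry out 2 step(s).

f(x) = x³ - 2x - 5
Initial interval: [1.92, 2.76]

Iteration 1:
  c_1 = (1.920000 + 2.760000)/2 = 2.340000
  f(c_1) = f(2.340000) = 3.132904
  f(a) × f(c) < 0, new interval: [1.920000, 2.340000]
Iteration 2:
  c_2 = (1.920000 + 2.340000)/2 = 2.130000
  f(c_2) = f(2.130000) = 0.403597
  f(a) × f(c) < 0, new interval: [1.920000, 2.130000]

After 2 iteration(s), the approximation is c_2 = 2.130000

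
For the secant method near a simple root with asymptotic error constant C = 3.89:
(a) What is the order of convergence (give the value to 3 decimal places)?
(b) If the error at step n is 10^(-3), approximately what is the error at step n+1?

(a) Secant method has superlinear convergence with order φ = (1+√5)/2 ≈ 1.618.
    This means |e_{n+1}| ≈ C|e_n|^1.618.

(b) With |e_n| = 10^(-3) and C = 3.89:
    |e_{n+1}| ≈ 3.89 × (10^(-3))^1.618 = 3.89 × 10^(-4.85)

(a) ≈ 1.618 (golden ratio); (b) |e_{n+1}| ≈ 5.443e-05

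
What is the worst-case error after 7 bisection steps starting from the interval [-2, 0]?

Bisection error bound: |error| ≤ (b-a)/2^n
|error| ≤ (0 - (-2))/2^7 = 2/2^7
|error| ≤ 0.0156250000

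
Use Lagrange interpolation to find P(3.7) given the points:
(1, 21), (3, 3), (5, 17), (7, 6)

Lagrange interpolation formula:
P(x) = Σ yᵢ × Lᵢ(x)
where Lᵢ(x) = Π_{j≠i} (x - xⱼ)/(xᵢ - xⱼ)

L_0(3.7) = (3.7 - 3)/(1 - 3) × (3.7 - 5)/(1 - 5) × (3.7 - 7)/(1 - 7) = -0.062563
L_1(3.7) = (3.7 - 1)/(3 - 1) × (3.7 - 5)/(3 - 5) × (3.7 - 7)/(3 - 7) = 0.723937
L_2(3.7) = (3.7 - 1)/(5 - 1) × (3.7 - 3)/(5 - 3) × (3.7 - 7)/(5 - 7) = 0.389813
L_3(3.7) = (3.7 - 1)/(7 - 1) × (3.7 - 3)/(7 - 3) × (3.7 - 5)/(7 - 5) = -0.051188

P(3.7) = 21×L_0(3.7) + 3×L_1(3.7) + 17×L_2(3.7) + 6×L_3(3.7)
P(3.7) = 7.177688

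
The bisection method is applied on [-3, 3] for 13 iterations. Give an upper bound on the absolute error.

Bisection error bound: |error| ≤ (b-a)/2^n
|error| ≤ (3 - (-3))/2^13 = 6/2^13
|error| ≤ 0.0007324219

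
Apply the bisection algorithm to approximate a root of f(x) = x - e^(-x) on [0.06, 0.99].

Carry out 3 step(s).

f(x) = x - e^(-x)
Initial interval: [0.06, 0.99]

Iteration 1:
  c_1 = (0.060000 + 0.990000)/2 = 0.525000
  f(c_1) = f(0.525000) = -0.066555
  f(a) × f(c) ≥ 0, new interval: [0.525000, 0.990000]
Iteration 2:
  c_2 = (0.525000 + 0.990000)/2 = 0.757500
  f(c_2) = f(0.757500) = 0.288663
  f(a) × f(c) < 0, new interval: [0.525000, 0.757500]
Iteration 3:
  c_3 = (0.525000 + 0.757500)/2 = 0.641250
  f(c_3) = f(0.641250) = 0.114616
  f(a) × f(c) < 0, new interval: [0.525000, 0.641250]

After 3 iteration(s), the approximation is c_3 = 0.641250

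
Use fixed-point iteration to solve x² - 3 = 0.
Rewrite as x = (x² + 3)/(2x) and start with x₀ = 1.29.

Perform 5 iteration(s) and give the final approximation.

Equation: x² - 3 = 0
Fixed-point form: x = (x² + 3)/(2x)
x₀ = 1.29

x_1 = g(1.290000) = 1.807791
x_2 = g(1.807791) = 1.733637
x_3 = g(1.733637) = 1.732052
x_4 = g(1.732052) = 1.732051
x_5 = g(1.732051) = 1.732051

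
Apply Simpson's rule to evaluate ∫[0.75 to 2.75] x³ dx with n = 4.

f(x) = x³
a = 0.75, b = 2.75, n = 4
h = (b - a)/n = 0.500000

Simpson's rule: (h/3)[f(x₀) + 4f(x₁) + 2f(x₂) + ... + f(xₙ)]

x_0 = 0.7500, f(x_0) = 0.421875, coefficient = 1
x_1 = 1.2500, f(x_1) = 1.953125, coefficient = 4
x_2 = 1.7500, f(x_2) = 5.359375, coefficient = 2
x_3 = 2.2500, f(x_3) = 11.390625, coefficient = 4
x_4 = 2.7500, f(x_4) = 20.796875, coefficient = 1

I ≈ (0.500000/3) × 85.312500 = 14.218750
Exact value: 14.218750
Error: 0.000000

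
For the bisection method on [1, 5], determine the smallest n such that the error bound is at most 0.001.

We need (b-a)/2^n ≤ 0.001
(5 - 1)/2^n ≤ 0.001
4/2^n ≤ 0.001
2^n ≥ 4000
n ≥ log₂(4000) = 11.97
n ≥ 12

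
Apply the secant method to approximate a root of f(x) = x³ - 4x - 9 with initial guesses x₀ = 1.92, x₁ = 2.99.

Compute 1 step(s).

f(x) = x³ - 4x - 9
x₀ = 1.92, x₁ = 2.99

Secant formula: x_{n+1} = x_n - f(x_n)(x_n - x_{n-1})/(f(x_n) - f(x_{n-1}))

Iteration 1:
  f(1.920000) = -9.602112
  f(2.990000) = 5.770899
  x_2 = 2.990000 - 5.770899×(2.990000 - 1.920000)/(5.770899 - (-9.602112))
       = 2.588331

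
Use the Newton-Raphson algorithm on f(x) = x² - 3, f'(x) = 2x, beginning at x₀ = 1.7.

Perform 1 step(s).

f(x) = x² - 3
f'(x) = 2x
x₀ = 1.7

Newton-Raphson formula: x_{n+1} = x_n - f(x_n)/f'(x_n)

Iteration 1:
  f(1.700000) = -0.110000
  f'(1.700000) = 3.400000
  x_1 = 1.700000 - (-0.110000)/3.400000 = 1.732353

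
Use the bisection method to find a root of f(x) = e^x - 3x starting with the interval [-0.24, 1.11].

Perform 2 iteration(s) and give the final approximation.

f(x) = e^x - 3x
Initial interval: [-0.24, 1.11]

Iteration 1:
  c_1 = (-0.240000 + 1.110000)/2 = 0.435000
  f(c_1) = f(0.435000) = 0.239963
  f(a) × f(c) ≥ 0, new interval: [0.435000, 1.110000]
Iteration 2:
  c_2 = (0.435000 + 1.110000)/2 = 0.772500
  f(c_2) = f(0.772500) = -0.152328
  f(a) × f(c) < 0, new interval: [0.435000, 0.772500]

After 2 iteration(s), the approximation is c_2 = 0.772500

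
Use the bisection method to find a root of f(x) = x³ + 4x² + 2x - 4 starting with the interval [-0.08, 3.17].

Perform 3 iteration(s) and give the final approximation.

f(x) = x³ + 4x² + 2x - 4
Initial interval: [-0.08, 3.17]

Iteration 1:
  c_1 = (-0.080000 + 3.170000)/2 = 1.545000
  f(c_1) = f(1.545000) = 12.326054
  f(a) × f(c) < 0, new interval: [-0.080000, 1.545000]
Iteration 2:
  c_2 = (-0.080000 + 1.545000)/2 = 0.732500
  f(c_2) = f(0.732500) = 0.004252
  f(a) × f(c) < 0, new interval: [-0.080000, 0.732500]
Iteration 3:
  c_3 = (-0.080000 + 0.732500)/2 = 0.326250
  f(c_3) = f(0.326250) = -2.887018
  f(a) × f(c) ≥ 0, new interval: [0.326250, 0.732500]

After 3 iteration(s), the approximation is c_3 = 0.326250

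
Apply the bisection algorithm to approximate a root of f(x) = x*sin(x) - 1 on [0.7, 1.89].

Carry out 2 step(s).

f(x) = x*sin(x) - 1
Initial interval: [0.7, 1.89]

Iteration 1:
  c_1 = (0.700000 + 1.890000)/2 = 1.295000
  f(c_1) = f(1.295000) = 0.246060
  f(a) × f(c) < 0, new interval: [0.700000, 1.295000]
Iteration 2:
  c_2 = (0.700000 + 1.295000)/2 = 0.997500
  f(c_2) = f(0.997500) = -0.161983
  f(a) × f(c) ≥ 0, new interval: [0.997500, 1.295000]

After 2 iteration(s), the approximation is c_2 = 0.997500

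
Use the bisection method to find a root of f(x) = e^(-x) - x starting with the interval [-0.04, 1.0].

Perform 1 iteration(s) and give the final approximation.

f(x) = e^(-x) - x
Initial interval: [-0.04, 1.0]

Iteration 1:
  c_1 = (-0.040000 + 1.000000)/2 = 0.480000
  f(c_1) = f(0.480000) = 0.138783
  f(a) × f(c) ≥ 0, new interval: [0.480000, 1.000000]

After 1 iteration(s), the approximation is c_1 = 0.480000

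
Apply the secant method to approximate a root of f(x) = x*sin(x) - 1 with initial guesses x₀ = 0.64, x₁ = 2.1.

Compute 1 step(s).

f(x) = x*sin(x) - 1
x₀ = 0.64, x₁ = 2.1

Secant formula: x_{n+1} = x_n - f(x_n)(x_n - x_{n-1})/(f(x_n) - f(x_{n-1}))

Iteration 1:
  f(0.640000) = -0.617795
  f(2.100000) = 0.812740
  x_2 = 2.100000 - 0.812740×(2.100000 - 0.640000)/(0.812740 - (-0.617795))
       = 1.270520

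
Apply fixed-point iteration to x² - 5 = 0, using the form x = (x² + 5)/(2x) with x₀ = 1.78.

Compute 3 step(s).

Equation: x² - 5 = 0
Fixed-point form: x = (x² + 5)/(2x)
x₀ = 1.78

x_1 = g(1.780000) = 2.294494
x_2 = g(2.294494) = 2.236812
x_3 = g(2.236812) = 2.236068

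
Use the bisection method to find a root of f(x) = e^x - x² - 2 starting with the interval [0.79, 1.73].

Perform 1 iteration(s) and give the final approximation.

f(x) = e^x - x² - 2
Initial interval: [0.79, 1.73]

Iteration 1:
  c_1 = (0.790000 + 1.730000)/2 = 1.260000
  f(c_1) = f(1.260000) = -0.062179
  f(a) × f(c) ≥ 0, new interval: [1.260000, 1.730000]

After 1 iteration(s), the approximation is c_1 = 1.260000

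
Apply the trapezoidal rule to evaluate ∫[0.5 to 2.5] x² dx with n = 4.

f(x) = x²
a = 0.5, b = 2.5, n = 4
h = (b - a)/n = 0.500000

Trapezoidal rule: (h/2)[f(x₀) + 2f(x₁) + 2f(x₂) + ... + f(xₙ)]

x_0 = 0.5000, f(x_0) = 0.250000, coefficient = 1
x_1 = 1.0000, f(x_1) = 1.000000, coefficient = 2
x_2 = 1.5000, f(x_2) = 2.250000, coefficient = 2
x_3 = 2.0000, f(x_3) = 4.000000, coefficient = 2
x_4 = 2.5000, f(x_4) = 6.250000, coefficient = 1

I ≈ (0.500000/2) × 21.000000 = 5.250000
Exact value: 5.166667
Error: 0.083333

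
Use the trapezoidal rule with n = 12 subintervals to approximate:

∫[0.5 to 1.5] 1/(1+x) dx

f(x) = 1/(1+x)
a = 0.5, b = 1.5, n = 12
h = (b - a)/n = 0.083333

Trapezoidal rule: (h/2)[f(x₀) + 2f(x₁) + 2f(x₂) + ... + f(xₙ)]

x_0 = 0.5000, f(x_0) = 0.666667, coefficient = 1
x_1 = 0.5833, f(x_1) = 0.631579, coefficient = 2
x_2 = 0.6667, f(x_2) = 0.600000, coefficient = 2
x_3 = 0.7500, f(x_3) = 0.571429, coefficient = 2
x_4 = 0.8333, f(x_4) = 0.545455, coefficient = 2
x_5 = 0.9167, f(x_5) = 0.521739, coefficient = 2
x_6 = 1.0000, f(x_6) = 0.500000, coefficient = 2
x_7 = 1.0833, f(x_7) = 0.480000, coefficient = 2
x_8 = 1.1667, f(x_8) = 0.461538, coefficient = 2
x_9 = 1.2500, f(x_9) = 0.444444, coefficient = 2
x_10 = 1.3333, f(x_10) = 0.428571, coefficient = 2
x_11 = 1.4167, f(x_11) = 0.413793, coefficient = 2
x_12 = 1.5000, f(x_12) = 0.400000, coefficient = 1

I ≈ (0.083333/2) × 12.263764 = 0.510990
Exact value: 0.510826
Error: 0.000165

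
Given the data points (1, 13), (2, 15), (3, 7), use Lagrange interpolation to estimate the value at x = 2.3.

Lagrange interpolation formula:
P(x) = Σ yᵢ × Lᵢ(x)
where Lᵢ(x) = Π_{j≠i} (x - xⱼ)/(xᵢ - xⱼ)

L_0(2.3) = (2.3 - 2)/(1 - 2) × (2.3 - 3)/(1 - 3) = -0.105000
L_1(2.3) = (2.3 - 1)/(2 - 1) × (2.3 - 3)/(2 - 3) = 0.910000
L_2(2.3) = (2.3 - 1)/(3 - 1) × (2.3 - 2)/(3 - 2) = 0.195000

P(2.3) = 13×L_0(2.3) + 15×L_1(2.3) + 7×L_2(2.3)
P(2.3) = 13.650000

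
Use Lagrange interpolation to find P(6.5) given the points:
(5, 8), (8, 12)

Lagrange interpolation formula:
P(x) = Σ yᵢ × Lᵢ(x)
where Lᵢ(x) = Π_{j≠i} (x - xⱼ)/(xᵢ - xⱼ)

L_0(6.5) = (6.5 - 8)/(5 - 8) = 0.500000
L_1(6.5) = (6.5 - 5)/(8 - 5) = 0.500000

P(6.5) = 8×L_0(6.5) + 12×L_1(6.5)
P(6.5) = 10.000000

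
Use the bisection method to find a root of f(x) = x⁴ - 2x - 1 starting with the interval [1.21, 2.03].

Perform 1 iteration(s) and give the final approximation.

f(x) = x⁴ - 2x - 1
Initial interval: [1.21, 2.03]

Iteration 1:
  c_1 = (1.210000 + 2.030000)/2 = 1.620000
  f(c_1) = f(1.620000) = 2.647475
  f(a) × f(c) < 0, new interval: [1.210000, 1.620000]

After 1 iteration(s), the approximation is c_1 = 1.620000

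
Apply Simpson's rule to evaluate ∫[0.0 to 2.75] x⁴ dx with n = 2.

f(x) = x⁴
a = 0.0, b = 2.75, n = 2
h = (b - a)/n = 1.375000

Simpson's rule: (h/3)[f(x₀) + 4f(x₁) + 2f(x₂) + ... + f(xₙ)]

x_0 = 0.0000, f(x_0) = 0.000000, coefficient = 1
x_1 = 1.3750, f(x_1) = 3.574463, coefficient = 4
x_2 = 2.7500, f(x_2) = 57.191406, coefficient = 1

I ≈ (1.375000/3) × 71.489258 = 32.765910
Exact value: 31.455273
Error: 1.310636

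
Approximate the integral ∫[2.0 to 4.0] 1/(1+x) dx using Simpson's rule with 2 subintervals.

f(x) = 1/(1+x)
a = 2.0, b = 4.0, n = 2
h = (b - a)/n = 1.000000

Simpson's rule: (h/3)[f(x₀) + 4f(x₁) + 2f(x₂) + ... + f(xₙ)]

x_0 = 2.0000, f(x_0) = 0.333333, coefficient = 1
x_1 = 3.0000, f(x_1) = 0.250000, coefficient = 4
x_2 = 4.0000, f(x_2) = 0.200000, coefficient = 1

I ≈ (1.000000/3) × 1.533333 = 0.511111
Exact value: 0.510826
Error: 0.000285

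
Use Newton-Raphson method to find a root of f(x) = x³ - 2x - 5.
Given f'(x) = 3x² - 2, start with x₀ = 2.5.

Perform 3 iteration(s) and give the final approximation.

f(x) = x³ - 2x - 5
f'(x) = 3x² - 2
x₀ = 2.5

Newton-Raphson formula: x_{n+1} = x_n - f(x_n)/f'(x_n)

Iteration 1:
  f(2.500000) = 5.625000
  f'(2.500000) = 16.750000
  x_1 = 2.500000 - 5.625000/16.750000 = 2.164179
Iteration 2:
  f(2.164179) = 0.807945
  f'(2.164179) = 12.051014
  x_2 = 2.164179 - 0.807945/12.051014 = 2.097135
Iteration 3:
  f(2.097135) = 0.028882
  f'(2.097135) = 11.193930
  x_3 = 2.097135 - 0.028882/11.193930 = 2.094555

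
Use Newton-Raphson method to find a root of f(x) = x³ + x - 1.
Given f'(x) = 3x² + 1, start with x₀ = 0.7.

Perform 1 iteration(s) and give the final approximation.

f(x) = x³ + x - 1
f'(x) = 3x² + 1
x₀ = 0.7

Newton-Raphson formula: x_{n+1} = x_n - f(x_n)/f'(x_n)

Iteration 1:
  f(0.700000) = 0.043000
  f'(0.700000) = 2.470000
  x_1 = 0.700000 - 0.043000/2.470000 = 0.682591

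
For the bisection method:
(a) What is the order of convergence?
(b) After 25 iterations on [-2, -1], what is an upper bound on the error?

(a) Bisection has linear (order 1) convergence; the error is halved each step.

(b) Error bound = (b-a)/2^n = (-1 - (-2))/2^{25}
    = 1/2^{25}

(a) 1 (linear); (b) error ≤ 2.98e-08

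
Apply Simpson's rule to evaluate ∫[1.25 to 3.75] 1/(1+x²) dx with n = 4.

f(x) = 1/(1+x²)
a = 1.25, b = 3.75, n = 4
h = (b - a)/n = 0.625000

Simpson's rule: (h/3)[f(x₀) + 4f(x₁) + 2f(x₂) + ... + f(xₙ)]

x_0 = 1.2500, f(x_0) = 0.390244, coefficient = 1
x_1 = 1.8750, f(x_1) = 0.221453, coefficient = 4
x_2 = 2.5000, f(x_2) = 0.137931, coefficient = 2
x_3 = 3.1250, f(x_3) = 0.092888, coefficient = 4
x_4 = 3.7500, f(x_4) = 0.066390, coefficient = 1

I ≈ (0.625000/3) × 1.989862 = 0.414555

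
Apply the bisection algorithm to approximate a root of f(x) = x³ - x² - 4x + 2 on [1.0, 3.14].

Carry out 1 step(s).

f(x) = x³ - x² - 4x + 2
Initial interval: [1.0, 3.14]

Iteration 1:
  c_1 = (1.000000 + 3.140000)/2 = 2.070000
  f(c_1) = f(2.070000) = -1.695157
  f(a) × f(c) ≥ 0, new interval: [2.070000, 3.140000]

After 1 iteration(s), the approximation is c_1 = 2.070000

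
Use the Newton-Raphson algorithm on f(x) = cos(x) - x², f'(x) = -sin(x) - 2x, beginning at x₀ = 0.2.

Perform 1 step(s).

f(x) = cos(x) - x²
f'(x) = -sin(x) - 2x
x₀ = 0.2

Newton-Raphson formula: x_{n+1} = x_n - f(x_n)/f'(x_n)

Iteration 1:
  f(0.200000) = 0.940067
  f'(0.200000) = -0.598669
  x_1 = 0.200000 - 0.940067/(-0.598669) = 1.770260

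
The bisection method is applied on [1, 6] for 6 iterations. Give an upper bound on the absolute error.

Bisection error bound: |error| ≤ (b-a)/2^n
|error| ≤ (6 - 1)/2^6 = 5/2^6
|error| ≤ 0.0781250000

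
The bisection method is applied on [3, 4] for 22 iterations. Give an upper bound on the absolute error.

Bisection error bound: |error| ≤ (b-a)/2^n
|error| ≤ (4 - 3)/2^22 = 1/2^22
|error| ≤ 0.0000002384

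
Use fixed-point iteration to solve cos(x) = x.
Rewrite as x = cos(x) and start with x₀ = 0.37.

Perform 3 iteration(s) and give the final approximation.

Equation: cos(x) = x
Fixed-point form: x = cos(x)
x₀ = 0.37

x_1 = g(0.370000) = 0.932327
x_2 = g(0.932327) = 0.595967
x_3 = g(0.595967) = 0.827606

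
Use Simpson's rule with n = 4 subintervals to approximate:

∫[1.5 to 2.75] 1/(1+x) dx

f(x) = 1/(1+x)
a = 1.5, b = 2.75, n = 4
h = (b - a)/n = 0.312500

Simpson's rule: (h/3)[f(x₀) + 4f(x₁) + 2f(x₂) + ... + f(xₙ)]

x_0 = 1.5000, f(x_0) = 0.400000, coefficient = 1
x_1 = 1.8125, f(x_1) = 0.355556, coefficient = 4
x_2 = 2.1250, f(x_2) = 0.320000, coefficient = 2
x_3 = 2.4375, f(x_3) = 0.290909, coefficient = 4
x_4 = 2.7500, f(x_4) = 0.266667, coefficient = 1

I ≈ (0.312500/3) × 3.892525 = 0.405471
Exact value: 0.405465
Error: 0.000006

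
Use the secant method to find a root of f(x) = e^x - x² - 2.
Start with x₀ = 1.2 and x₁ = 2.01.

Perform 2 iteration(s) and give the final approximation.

f(x) = e^x - x² - 2
x₀ = 1.2, x₁ = 2.01

Secant formula: x_{n+1} = x_n - f(x_n)(x_n - x_{n-1})/(f(x_n) - f(x_{n-1}))

Iteration 1:
  f(1.200000) = -0.119883
  f(2.010000) = 1.423217
  x_2 = 2.010000 - 1.423217×(2.010000 - 1.200000)/(1.423217 - (-0.119883))
       = 1.262929
Iteration 2:
  f(2.010000) = 1.423217
  f(1.262929) = -0.059227
  x_3 = 1.262929 - (-0.059227)×(1.262929 - 2.010000)/(-0.059227 - 1.423217)
       = 1.292776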